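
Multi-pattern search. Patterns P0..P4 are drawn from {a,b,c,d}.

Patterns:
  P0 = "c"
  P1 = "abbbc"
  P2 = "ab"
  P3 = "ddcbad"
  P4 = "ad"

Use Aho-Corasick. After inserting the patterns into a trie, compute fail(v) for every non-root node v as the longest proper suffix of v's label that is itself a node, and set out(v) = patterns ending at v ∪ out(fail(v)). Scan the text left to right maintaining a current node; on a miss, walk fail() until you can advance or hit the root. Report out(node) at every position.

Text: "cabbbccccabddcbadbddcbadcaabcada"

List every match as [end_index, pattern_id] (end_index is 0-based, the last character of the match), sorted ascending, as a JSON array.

Construct AC machine:
Trie nodes:
  n0 'ε': a→2 c→1 d→7
  n1 'c': ·  [P0 ends]
  n2 'a': b→3 d→13
  n3 'ab': b→4  [P2 ends]
  n4 'abb': b→5
  n5 'abbb': c→6
  n6 'abbbc': ·  [P1 ends]
  n7 'd': d→8
  n8 'dd': c→9
  n9 'ddc': b→10
  n10 'ddcb': a→11
  n11 'ddcba': d→12
  n12 'ddcbad': ·  [P3 ends]
  n13 'ad': ·  [P4 ends]

Failure links (BFS by depth):
  n1('c'): parent n0 fail=0; on 'c' 0 → fail=0;  out {0}∪∅={0}
  n2('a'): parent n0 fail=0; on 'a' 0 → fail=0;  out ∅∪∅=∅
  n7('d'): parent n0 fail=0; on 'd' 0 → fail=0;  out ∅∪∅=∅
  n3('ab'): parent n2 fail=0; on 'b' 0 → fail=0;  out {2}∪∅={2}
  n8('dd'): parent n7 fail=0; on 'd' 0 → fail=7;  out ∅∪∅=∅
  n13('ad'): parent n2 fail=0; on 'd' 0 → fail=7;  out {4}∪∅={4}
  n4('abb'): parent n3 fail=0; on 'b' 0 → fail=0;  out ∅∪∅=∅
  n9('ddc'): parent n8 fail=7; on 'c' 7→0 → fail=1;  out ∅∪{0}={0}
  n5('abbb'): parent n4 fail=0; on 'b' 0 → fail=0;  out ∅∪∅=∅
  n10('ddcb'): parent n9 fail=1; on 'b' 1→0 → fail=0;  out ∅∪∅=∅
  n6('abbbc'): parent n5 fail=0; on 'c' 0 → fail=1;  out {1}∪{0}={0,1}
  n11('ddcba'): parent n10 fail=0; on 'a' 0 → fail=2;  out ∅∪∅=∅
  n12('ddcbad'): parent n11 fail=2; on 'd' 2 → fail=13;  out {3}∪{4}={3,4}

Scan:
i=0 'c': node 0→1  emit P0@[0:0]
i=1 'a': node 1→2 ·f
i=2 'b': node 2→3  emit P2@[1:2]
i=3 'b': node 3→4
i=4 'b': node 4→5
i=5 'c': node 5→6  emit P0@[5:5],P1@[1:5]
i=6 'c': node 6→1 ·f  emit P0@[6:6]
i=7 'c': node 1→1 ·f  emit P0@[7:7]
i=8 'c': node 1→1 ·f  emit P0@[8:8]
i=9 'a': node 1→2 ·f
i=10 'b': node 2→3  emit P2@[9:10]
i=11 'd': node 3→7 ·f
i=12 'd': node 7→8
i=13 'c': node 8→9  emit P0@[13:13]
i=14 'b': node 9→10
i=15 'a': node 10→11
i=16 'd': node 11→12  emit P3@[11:16],P4@[15:16]
i=17 'b': node 12→0 ·f
i=18 'd': node 0→7
i=19 'd': node 7→8
i=20 'c': node 8→9  emit P0@[20:20]
i=21 'b': node 9→10
i=22 'a': node 10→11
i=23 'd': node 11→12  emit P3@[18:23],P4@[22:23]
i=24 'c': node 12→1 ·f  emit P0@[24:24]
i=25 'a': node 1→2 ·f
i=26 'a': node 2→2 ·f
i=27 'b': node 2→3  emit P2@[26:27]
i=28 'c': node 3→1 ·f  emit P0@[28:28]
i=29 'a': node 1→2 ·f
i=30 'd': node 2→13  emit P4@[29:30]
i=31 'a': node 13→2 ·f

Result: [[0,0],[2,2],[5,0],[5,1],[6,0],[7,0],[8,0],[10,2],[13,0],[16,3],[16,4],[20,0],[23,3],[23,4],[24,0],[27,2],[28,0],[30,4]]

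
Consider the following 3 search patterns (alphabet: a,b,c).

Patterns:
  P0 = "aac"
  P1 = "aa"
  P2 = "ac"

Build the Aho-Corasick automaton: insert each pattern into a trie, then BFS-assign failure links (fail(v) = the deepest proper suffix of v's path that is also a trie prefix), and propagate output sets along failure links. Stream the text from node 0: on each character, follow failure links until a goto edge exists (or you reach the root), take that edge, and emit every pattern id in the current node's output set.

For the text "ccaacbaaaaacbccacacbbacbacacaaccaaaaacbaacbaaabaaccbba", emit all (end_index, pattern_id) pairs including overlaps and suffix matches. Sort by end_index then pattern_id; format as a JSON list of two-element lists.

Construct AC machine:
Trie (insert patterns):
  n0 'ε': a→1
  n1 'a': a→2 c→4
  n2 'aa': c→3  [P1 ends]
  n3 'aac': ·  [P0 ends]
  n4 'ac': ·  [P2 ends]

BFS fail/out derivation:
  fail(1) 'a': from fail(0)=0 chase 'a': 0 ⇒ 0;  out=∅∪out(0)=∅
  fail(2) 'aa': from fail(1)=0 chase 'a': 0 ⇒ 1;  out={1}∪out(1)={1}
  fail(4) 'ac': from fail(1)=0 chase 'c': 0 ⇒ 0;  out={2}∪out(0)={2}
  fail(3) 'aac': from fail(2)=1 chase 'c': 1 ⇒ 4;  out={0}∪out(4)={0,2}

Text stream:
pos 0 'c': at 0
pos 1 'c': at 0
pos 2 'a': at 1
pos 3 'a': at 2  ** P1@[2:3]
pos 4 'c': at 3  ** P0@[2:4],P2@[3:4]
pos 5 'b': at 0 ·f
pos 6 'a': at 1
pos 7 'a': at 2  ** P1@[6:7]
pos 8 'a': at 2 ·f  ** P1@[7:8]
pos 9 'a': at 2 ·f  ** P1@[8:9]
pos 10 'a': at 2 ·f  ** P1@[9:10]
pos 11 'c': at 3  ** P0@[9:11],P2@[10:11]
pos 12 'b': at 0 ·f
pos 13 'c': at 0
pos 14 'c': at 0
pos 15 'a': at 1
pos 16 'c': at 4  ** P2@[15:16]
pos 17 'a': at 1 ·f
pos 18 'c': at 4  ** P2@[17:18]
pos 19 'b': at 0 ·f
pos 20 'b': at 0
pos 21 'a': at 1
pos 22 'c': at 4  ** P2@[21:22]
pos 23 'b': at 0 ·f
pos 24 'a': at 1
pos 25 'c': at 4  ** P2@[24:25]
pos 26 'a': at 1 ·f
pos 27 'c': at 4  ** P2@[26:27]
pos 28 'a': at 1 ·f
pos 29 'a': at 2  ** P1@[28:29]
pos 30 'c': at 3  ** P0@[28:30],P2@[29:30]
pos 31 'c': at 0 ·f
pos 32 'a': at 1
pos 33 'a': at 2  ** P1@[32:33]
pos 34 'a': at 2 ·f  ** P1@[33:34]
pos 35 'a': at 2 ·f  ** P1@[34:35]
pos 36 'a': at 2 ·f  ** P1@[35:36]
pos 37 'c': at 3  ** P0@[35:37],P2@[36:37]
pos 38 'b': at 0 ·f
pos 39 'a': at 1
pos 40 'a': at 2  ** P1@[39:40]
pos 41 'c': at 3  ** P0@[39:41],P2@[40:41]
pos 42 'b': at 0 ·f
pos 43 'a': at 1
pos 44 'a': at 2  ** P1@[43:44]
pos 45 'a': at 2 ·f  ** P1@[44:45]
pos 46 'b': at 0 ·f
pos 47 'a': at 1
pos 48 'a': at 2  ** P1@[47:48]
pos 49 'c': at 3  ** P0@[47:49],P2@[48:49]
pos 50 'c': at 0 ·f
pos 51 'b': at 0
pos 52 'b': at 0
pos 53 'a': at 1

Matches: [[3,1],[4,0],[4,2],[7,1],[8,1],[9,1],[10,1],[11,0],[11,2],[16,2],[18,2],[22,2],[25,2],[27,2],[29,1],[30,0],[30,2],[33,1],[34,1],[35,1],[36,1],[37,0],[37,2],[40,1],[41,0],[41,2],[44,1],[45,1],[48,1],[49,0],[49,2]]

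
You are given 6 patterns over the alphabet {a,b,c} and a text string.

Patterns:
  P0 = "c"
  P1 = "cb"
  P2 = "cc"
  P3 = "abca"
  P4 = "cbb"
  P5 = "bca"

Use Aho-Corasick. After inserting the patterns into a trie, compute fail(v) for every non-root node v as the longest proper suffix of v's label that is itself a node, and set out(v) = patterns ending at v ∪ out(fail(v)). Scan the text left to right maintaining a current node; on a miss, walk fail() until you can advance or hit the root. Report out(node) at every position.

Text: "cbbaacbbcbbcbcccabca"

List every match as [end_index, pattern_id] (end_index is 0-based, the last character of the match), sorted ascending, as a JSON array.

Build automaton:
Trie (insert patterns):
  n0 'ε': a→4 b→9 c→1
  n1 'c': b→2 c→3  ←P0
  n2 'cb': b→8  ←P1
  n3 'cc': ·  ←P2
  n4 'a': b→5
  n5 'ab': c→6
  n6 'abc': a→7
  n7 'abca': ·  ←P3
  n8 'cbb': ·  ←P4
  n9 'b': c→10
  n10 'bc': a→11
  n11 'bca': ·  ←P5

BFS fail/out derivation:
  n1('c'): parent n0 fail=0; on 'c' 0 → fail=0;  out {0}∪∅={0}
  n4('a'): parent n0 fail=0; on 'a' 0 → fail=0;  out ∅∪∅=∅
  n9('b'): parent n0 fail=0; on 'b' 0 → fail=0;  out ∅∪∅=∅
  n2('cb'): parent n1 fail=0; on 'b' 0 → fail=9;  out {1}∪∅={1}
  n3('cc'): parent n1 fail=0; on 'c' 0 → fail=1;  out {2}∪{0}={0,2}
  n5('ab'): parent n4 fail=0; on 'b' 0 → fail=9;  out ∅∪∅=∅
  n10('bc'): parent n9 fail=0; on 'c' 0 → fail=1;  out ∅∪{0}={0}
  n6('abc'): parent n5 fail=9; on 'c' 9 → fail=10;  out ∅∪{0}={0}
  n8('cbb'): parent n2 fail=9; on 'b' 9→0 → fail=9;  out {4}∪∅={4}
  n11('bca'): parent n10 fail=1; on 'a' 1→0 → fail=4;  out {5}∪∅={5}
  n7('abca'): parent n6 fail=10; on 'a' 10 → fail=11;  out {3}∪{5}={3,5}

Scan:
[0] read 'c'  n0⇒n1  → match P0@[0:0]
[1] read 'b'  n1⇒n2  → match P1@[0:1]
[2] read 'b'  n2⇒n8  → match P4@[0:2]
[3] read 'a'  n8⇒n4 (via fail)
[4] read 'a'  n4⇒n4 (via fail)
[5] read 'c'  n4⇒n1 (via fail)  → match P0@[5:5]
[6] read 'b'  n1⇒n2  → match P1@[5:6]
[7] read 'b'  n2⇒n8  → match P4@[5:7]
[8] read 'c'  n8⇒n10 (via fail)  → match P0@[8:8]
[9] read 'b'  n10⇒n2 (via fail)  → match P1@[8:9]
[10] read 'b'  n2⇒n8  → match P4@[8:10]
[11] read 'c'  n8⇒n10 (via fail)  → match P0@[11:11]
[12] read 'b'  n10⇒n2 (via fail)  → match P1@[11:12]
[13] read 'c'  n2⇒n10 (via fail)  → match P0@[13:13]
[14] read 'c'  n10⇒n3 (via fail)  → match P0@[14:14],P2@[13:14]
[15] read 'c'  n3⇒n3 (via fail)  → match P0@[15:15],P2@[14:15]
[16] read 'a'  n3⇒n4 (via fail)
[17] read 'b'  n4⇒n5
[18] read 'c'  n5⇒n6  → match P0@[18:18]
[19] read 'a'  n6⇒n7  → match P3@[16:19],P5@[17:19]

Matches: [[0,0],[1,1],[2,4],[5,0],[6,1],[7,4],[8,0],[9,1],[10,4],[11,0],[12,1],[13,0],[14,0],[14,2],[15,0],[15,2],[18,0],[19,3],[19,5]]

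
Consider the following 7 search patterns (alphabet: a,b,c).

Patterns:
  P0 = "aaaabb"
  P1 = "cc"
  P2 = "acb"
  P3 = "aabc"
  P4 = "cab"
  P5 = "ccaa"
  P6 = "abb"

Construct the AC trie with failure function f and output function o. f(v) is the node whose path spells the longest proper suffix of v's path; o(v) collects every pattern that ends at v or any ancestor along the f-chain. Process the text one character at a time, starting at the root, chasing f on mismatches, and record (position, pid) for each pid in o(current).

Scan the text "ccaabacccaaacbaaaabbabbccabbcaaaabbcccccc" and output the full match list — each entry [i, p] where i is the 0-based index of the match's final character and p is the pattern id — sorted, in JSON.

Build:
Trie (insert patterns):
  n0 'ε': a→1 c→7
  n1 'a': a→2 b→17 c→9
  n2 'aa': a→3 b→11
  n3 'aaa': a→4
  n4 'aaaa': b→5
  n5 'aaaab': b→6
  n6 'aaaabb': ·  ←P0
  n7 'c': a→13 c→8
  n8 'cc': a→15  ←P1
  n9 'ac': b→10
  n10 'acb': ·  ←P2
  n11 'aab': c→12
  n12 'aabc': ·  ←P3
  n13 'ca': b→14
  n14 'cab': ·  ←P4
  n15 'cca': a→16
  n16 'ccaa': ·  ←P5
  n17 'ab': b→18
  n18 'abb': ·  ←P6

BFS fail/out derivation:
  fail(1) 'a': from fail(0)=0 chase 'a': 0 ⇒ 0;  out=∅∪out(0)=∅
  fail(7) 'c': from fail(0)=0 chase 'c': 0 ⇒ 0;  out=∅∪out(0)=∅
  fail(2) 'aa': from fail(1)=0 chase 'a': 0 ⇒ 1;  out=∅∪out(1)=∅
  fail(8) 'cc': from fail(7)=0 chase 'c': 0 ⇒ 7;  out={1}∪out(7)={1}
  fail(9) 'ac': from fail(1)=0 chase 'c': 0 ⇒ 7;  out=∅∪out(7)=∅
  fail(13) 'ca': from fail(7)=0 chase 'a': 0 ⇒ 1;  out=∅∪out(1)=∅
  fail(17) 'ab': from fail(1)=0 chase 'b': 0 ⇒ 0;  out=∅∪out(0)=∅
  fail(3) 'aaa': from fail(2)=1 chase 'a': 1 ⇒ 2;  out=∅∪out(2)=∅
  fail(10) 'acb': from fail(9)=7 chase 'b': 7→0 ⇒ 0;  out={2}∪out(0)={2}
  fail(11) 'aab': from fail(2)=1 chase 'b': 1 ⇒ 17;  out=∅∪out(17)=∅
  fail(14) 'cab': from fail(13)=1 chase 'b': 1 ⇒ 17;  out={4}∪out(17)={4}
  fail(15) 'cca': from fail(8)=7 chase 'a': 7 ⇒ 13;  out=∅∪out(13)=∅
  fail(18) 'abb': from fail(17)=0 chase 'b': 0 ⇒ 0;  out={6}∪out(0)={6}
  fail(4) 'aaaa': from fail(3)=2 chase 'a': 2 ⇒ 3;  out=∅∪out(3)=∅
  fail(12) 'aabc': from fail(11)=17 chase 'c': 17→0 ⇒ 7;  out={3}∪out(7)={3}
  fail(16) 'ccaa': from fail(15)=13 chase 'a': 13→1 ⇒ 2;  out={5}∪out(2)={5}
  fail(5) 'aaaab': from fail(4)=3 chase 'b': 3→2 ⇒ 11;  out=∅∪out(11)=∅
  fail(6) 'aaaabb': from fail(5)=11 chase 'b': 11→17 ⇒ 18;  out={0}∪out(18)={0,6}

Text stream:
[0] read 'c'  n0⇒n7
[1] read 'c'  n7⇒n8  ** P1@[0:1]
[2] read 'a'  n8⇒n15
[3] read 'a'  n15⇒n16  ** P5@[0:3]
[4] read 'b'  n16⇒n11 (via fail)
[5] read 'a'  n11⇒n1 (via fail)
[6] read 'c'  n1⇒n9
[7] read 'c'  n9⇒n8 (via fail)  ** P1@[6:7]
[8] read 'c'  n8⇒n8 (via fail)  ** P1@[7:8]
[9] read 'a'  n8⇒n15
[10] read 'a'  n15⇒n16  ** P5@[7:10]
[11] read 'a'  n16⇒n3 (via fail)
[12] read 'c'  n3⇒n9 (via fail)
[13] read 'b'  n9⇒n10  ** P2@[11:13]
[14] read 'a'  n10⇒n1 (via fail)
[15] read 'a'  n1⇒n2
[16] read 'a'  n2⇒n3
[17] read 'a'  n3⇒n4
[18] read 'b'  n4⇒n5
[19] read 'b'  n5⇒n6  ** P0@[14:19],P6@[17:19]
[20] read 'a'  n6⇒n1 (via fail)
[21] read 'b'  n1⇒n17
[22] read 'b'  n17⇒n18  ** P6@[20:22]
[23] read 'c'  n18⇒n7 (via fail)
[24] read 'c'  n7⇒n8  ** P1@[23:24]
[25] read 'a'  n8⇒n15
[26] read 'b'  n15⇒n14 (via fail)  ** P4@[24:26]
[27] read 'b'  n14⇒n18 (via fail)  ** P6@[25:27]
[28] read 'c'  n18⇒n7 (via fail)
[29] read 'a'  n7⇒n13
[30] read 'a'  n13⇒n2 (via fail)
[31] read 'a'  n2⇒n3
[32] read 'a'  n3⇒n4
[33] read 'b'  n4⇒n5
[34] read 'b'  n5⇒n6  ** P0@[29:34],P6@[32:34]
[35] read 'c'  n6⇒n7 (via fail)
[36] read 'c'  n7⇒n8  ** P1@[35:36]
[37] read 'c'  n8⇒n8 (via fail)  ** P1@[36:37]
[38] read 'c'  n8⇒n8 (via fail)  ** P1@[37:38]
[39] read 'c'  n8⇒n8 (via fail)  ** P1@[38:39]
[40] read 'c'  n8⇒n8 (via fail)  ** P1@[39:40]

Matches: [[1,1],[3,5],[7,1],[8,1],[10,5],[13,2],[19,0],[19,6],[22,6],[24,1],[26,4],[27,6],[34,0],[34,6],[36,1],[37,1],[38,1],[39,1],[40,1]]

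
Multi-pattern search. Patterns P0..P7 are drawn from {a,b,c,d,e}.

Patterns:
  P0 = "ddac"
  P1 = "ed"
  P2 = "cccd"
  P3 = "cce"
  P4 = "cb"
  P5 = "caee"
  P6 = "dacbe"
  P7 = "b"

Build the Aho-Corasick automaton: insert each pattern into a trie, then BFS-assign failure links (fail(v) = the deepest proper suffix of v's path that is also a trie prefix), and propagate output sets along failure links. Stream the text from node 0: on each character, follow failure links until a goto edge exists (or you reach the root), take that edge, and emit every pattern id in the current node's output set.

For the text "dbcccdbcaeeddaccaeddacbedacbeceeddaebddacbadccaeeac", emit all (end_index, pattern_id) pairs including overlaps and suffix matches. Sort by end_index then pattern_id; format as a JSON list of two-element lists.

Build:
Trie (insert patterns):
  n0 'ε': b→20 c→7 d→1 e→5
  n1 'd': a→16 d→2
  n2 'dd': a→3
  n3 'dda': c→4
  n4 'ddac': ·  ←P0
  n5 'e': d→6
  n6 'ed': ·  ←P1
  n7 'c': a→13 b→12 c→8
  n8 'cc': c→9 e→11
  n9 'ccc': d→10
  n10 'cccd': ·  ←P2
  n11 'cce': ·  ←P3
  n12 'cb': ·  ←P4
  n13 'ca': e→14
  n14 'cae': e→15
  n15 'caee': ·  ←P5
  n16 'da': c→17
  n17 'dac': b→18
  n18 'dacb': e→19
  n19 'dacbe': ·  ←P6
  n20 'b': ·  ←P7

Failure links (BFS by depth):
  fail(1) 'd': from fail(0)=0 chase 'd': 0 ⇒ 0;  out=∅∪out(0)=∅
  fail(5) 'e': from fail(0)=0 chase 'e': 0 ⇒ 0;  out=∅∪out(0)=∅
  fail(7) 'c': from fail(0)=0 chase 'c': 0 ⇒ 0;  out=∅∪out(0)=∅
  fail(20) 'b': from fail(0)=0 chase 'b': 0 ⇒ 0;  out={7}∪out(0)={7}
  fail(2) 'dd': from fail(1)=0 chase 'd': 0 ⇒ 1;  out=∅∪out(1)=∅
  fail(6) 'ed': from fail(5)=0 chase 'd': 0 ⇒ 1;  out={1}∪out(1)={1}
  fail(8) 'cc': from fail(7)=0 chase 'c': 0 ⇒ 7;  out=∅∪out(7)=∅
  fail(12) 'cb': from fail(7)=0 chase 'b': 0 ⇒ 20;  out={4}∪out(20)={4,7}
  fail(13) 'ca': from fail(7)=0 chase 'a': 0 ⇒ 0;  out=∅∪out(0)=∅
  fail(16) 'da': from fail(1)=0 chase 'a': 0 ⇒ 0;  out=∅∪out(0)=∅
  fail(3) 'dda': from fail(2)=1 chase 'a': 1 ⇒ 16;  out=∅∪out(16)=∅
  fail(9) 'ccc': from fail(8)=7 chase 'c': 7 ⇒ 8;  out=∅∪out(8)=∅
  fail(11) 'cce': from fail(8)=7 chase 'e': 7→0 ⇒ 5;  out={3}∪out(5)={3}
  fail(14) 'cae': from fail(13)=0 chase 'e': 0 ⇒ 5;  out=∅∪out(5)=∅
  fail(17) 'dac': from fail(16)=0 chase 'c': 0 ⇒ 7;  out=∅∪out(7)=∅
  fail(4) 'ddac': from fail(3)=16 chase 'c': 16 ⇒ 17;  out={0}∪out(17)={0}
  fail(10) 'cccd': from fail(9)=8 chase 'd': 8→7→0 ⇒ 1;  out={2}∪out(1)={2}
  fail(15) 'caee': from fail(14)=5 chase 'e': 5→0 ⇒ 5;  out={5}∪out(5)={5}
  fail(18) 'dacb': from fail(17)=7 chase 'b': 7 ⇒ 12;  out=∅∪out(12)={4,7}
  fail(19) 'dacbe': from fail(18)=12 chase 'e': 12→20→0 ⇒ 5;  out={6}∪out(5)={6}

Text stream:
i=0 'd': node 0→1
i=1 'b': node 1→20 ·f  ** P7@[1:1]
i=2 'c': node 20→7 ·f
i=3 'c': node 7→8
i=4 'c': node 8→9
i=5 'd': node 9→10  ** P2@[2:5]
i=6 'b': node 10→20 ·f  ** P7@[6:6]
i=7 'c': node 20→7 ·f
i=8 'a': node 7→13
i=9 'e': node 13→14
i=10 'e': node 14→15  ** P5@[7:10]
i=11 'd': node 15→6 ·f  ** P1@[10:11]
i=12 'd': node 6→2 ·f
i=13 'a': node 2→3
i=14 'c': node 3→4  ** P0@[11:14]
i=15 'c': node 4→8 ·f
i=16 'a': node 8→13 ·f
i=17 'e': node 13→14
i=18 'd': node 14→6 ·f  ** P1@[17:18]
i=19 'd': node 6→2 ·f
i=20 'a': node 2→3
i=21 'c': node 3→4  ** P0@[18:21]
i=22 'b': node 4→18 ·f  ** P4@[21:22],P7@[22:22]
i=23 'e': node 18→19  ** P6@[19:23]
i=24 'd': node 19→6 ·f  ** P1@[23:24]
i=25 'a': node 6→16 ·f
i=26 'c': node 16→17
i=27 'b': node 17→18  ** P4@[26:27],P7@[27:27]
i=28 'e': node 18→19  ** P6@[24:28]
i=29 'c': node 19→7 ·f
i=30 'e': node 7→5 ·f
i=31 'e': node 5→5 ·f
i=32 'd': node 5→6  ** P1@[31:32]
i=33 'd': node 6→2 ·f
i=34 'a': node 2→3
i=35 'e': node 3→5 ·f
i=36 'b': node 5→20 ·f  ** P7@[36:36]
i=37 'd': node 20→1 ·f
i=38 'd': node 1→2
i=39 'a': node 2→3
i=40 'c': node 3→4  ** P0@[37:40]
i=41 'b': node 4→18 ·f  ** P4@[40:41],P7@[41:41]
i=42 'a': node 18→0 ·f
i=43 'd': node 0→1
i=44 'c': node 1→7 ·f
i=45 'c': node 7→8
i=46 'a': node 8→13 ·f
i=47 'e': node 13→14
i=48 'e': node 14→15  ** P5@[45:48]
i=49 'a': node 15→0 ·f
i=50 'c': node 0→7

Result: [[1,7],[5,2],[6,7],[10,5],[11,1],[14,0],[18,1],[21,0],[22,4],[22,7],[23,6],[24,1],[27,4],[27,7],[28,6],[32,1],[36,7],[40,0],[41,4],[41,7],[48,5]]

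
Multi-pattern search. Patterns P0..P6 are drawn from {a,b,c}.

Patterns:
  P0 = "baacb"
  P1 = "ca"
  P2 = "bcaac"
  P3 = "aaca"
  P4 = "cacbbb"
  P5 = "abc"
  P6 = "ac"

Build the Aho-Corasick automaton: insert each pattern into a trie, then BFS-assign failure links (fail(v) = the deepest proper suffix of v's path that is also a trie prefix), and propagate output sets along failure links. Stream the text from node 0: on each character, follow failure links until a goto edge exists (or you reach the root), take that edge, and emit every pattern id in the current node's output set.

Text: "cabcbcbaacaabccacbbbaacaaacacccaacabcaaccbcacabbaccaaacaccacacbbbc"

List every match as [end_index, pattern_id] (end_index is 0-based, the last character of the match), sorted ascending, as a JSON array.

Build automaton:
Trie (insert patterns):
  n0 'ε': a→12 b→1 c→6
  n1 'b': a→2 c→8
  n2 'ba': a→3
  n3 'baa': c→4
  n4 'baac': b→5
  n5 'baacb': ·  [P0 ends]
  n6 'c': a→7
  n7 'ca': c→16  [P1 ends]
  n8 'bc': a→9
  n9 'bca': a→10
  n10 'bcaa': c→11
  n11 'bcaac': ·  [P2 ends]
  n12 'a': a→13 b→20 c→22
  n13 'aa': c→14
  n14 'aac': a→15
  n15 'aaca': ·  [P3 ends]
  n16 'cac': b→17
  n17 'cacb': b→18
  n18 'cacbb': b→19
  n19 'cacbbb': ·  [P4 ends]
  n20 'ab': c→21
  n21 'abc': ·  [P5 ends]
  n22 'ac': ·  [P6 ends]

BFS fail/out derivation:
  n1('b'): parent n0 fail=0; on 'b' 0 → fail=0;  out ∅∪∅=∅
  n6('c'): parent n0 fail=0; on 'c' 0 → fail=0;  out ∅∪∅=∅
  n12('a'): parent n0 fail=0; on 'a' 0 → fail=0;  out ∅∪∅=∅
  n2('ba'): parent n1 fail=0; on 'a' 0 → fail=12;  out ∅∪∅=∅
  n7('ca'): parent n6 fail=0; on 'a' 0 → fail=12;  out {1}∪∅={1}
  n8('bc'): parent n1 fail=0; on 'c' 0 → fail=6;  out ∅∪∅=∅
  n13('aa'): parent n12 fail=0; on 'a' 0 → fail=12;  out ∅∪∅=∅
  n20('ab'): parent n12 fail=0; on 'b' 0 → fail=1;  out ∅∪∅=∅
  n22('ac'): parent n12 fail=0; on 'c' 0 → fail=6;  out {6}∪∅={6}
  n3('baa'): parent n2 fail=12; on 'a' 12 → fail=13;  out ∅∪∅=∅
  n9('bca'): parent n8 fail=6; on 'a' 6 → fail=7;  out ∅∪{1}={1}
  n14('aac'): parent n13 fail=12; on 'c' 12 → fail=22;  out ∅∪{6}={6}
  n16('cac'): parent n7 fail=12; on 'c' 12 → fail=22;  out ∅∪{6}={6}
  n21('abc'): parent n20 fail=1; on 'c' 1 → fail=8;  out {5}∪∅={5}
  n4('baac'): parent n3 fail=13; on 'c' 13 → fail=14;  out ∅∪{6}={6}
  n10('bcaa'): parent n9 fail=7; on 'a' 7→12 → fail=13;  out ∅∪∅=∅
  n15('aaca'): parent n14 fail=22; on 'a' 22→6 → fail=7;  out {3}∪{1}={1,3}
  n17('cacb'): parent n16 fail=22; on 'b' 22→6→0 → fail=1;  out ∅∪∅=∅
  n5('baacb'): parent n4 fail=14; on 'b' 14→22→6→0 → fail=1;  out {0}∪∅={0}
  n11('bcaac'): parent n10 fail=13; on 'c' 13 → fail=14;  out {2}∪{6}={2,6}
  n18('cacbb'): parent n17 fail=1; on 'b' 1→0 → fail=1;  out ∅∪∅=∅
  n19('cacbbb'): parent n18 fail=1; on 'b' 1→0 → fail=1;  out {4}∪∅={4}

Text stream:
i=0 'c': node 0→6
i=1 'a': node 6→7  → match P1@[0:1]
i=2 'b': node 7→20 ·f
i=3 'c': node 20→21  → match P5@[1:3]
i=4 'b': node 21→1 ·f
i=5 'c': node 1→8
i=6 'b': node 8→1 ·f
i=7 'a': node 1→2
i=8 'a': node 2→3
i=9 'c': node 3→4  → match P6@[8:9]
i=10 'a': node 4→15 ·f  → match P1@[9:10],P3@[7:10]
i=11 'a': node 15→13 ·f
i=12 'b': node 13→20 ·f
i=13 'c': node 20→21  → match P5@[11:13]
i=14 'c': node 21→6 ·f
i=15 'a': node 6→7  → match P1@[14:15]
i=16 'c': node 7→16  → match P6@[15:16]
i=17 'b': node 16→17
i=18 'b': node 17→18
i=19 'b': node 18→19  → match P4@[14:19]
i=20 'a': node 19→2 ·f
i=21 'a': node 2→3
i=22 'c': node 3→4  → match P6@[21:22]
i=23 'a': node 4→15 ·f  → match P1@[22:23],P3@[20:23]
i=24 'a': node 15→13 ·f
i=25 'a': node 13→13 ·f
i=26 'c': node 13→14  → match P6@[25:26]
i=27 'a': node 14→15  → match P1@[26:27],P3@[24:27]
i=28 'c': node 15→16 ·f  → match P6@[27:28]
i=29 'c': node 16→6 ·f
i=30 'c': node 6→6 ·f
i=31 'a': node 6→7  → match P1@[30:31]
i=32 'a': node 7→13 ·f
i=33 'c': node 13→14  → match P6@[32:33]
i=34 'a': node 14→15  → match P1@[33:34],P3@[31:34]
i=35 'b': node 15→20 ·f
i=36 'c': node 20→21  → match P5@[34:36]
i=37 'a': node 21→9 ·f  → match P1@[36:37]
i=38 'a': node 9→10
i=39 'c': node 10→11  → match P2@[35:39],P6@[38:39]
i=40 'c': node 11→6 ·f
i=41 'b': node 6→1 ·f
i=42 'c': node 1→8
i=43 'a': node 8→9  → match P1@[42:43]
i=44 'c': node 9→16 ·f  → match P6@[43:44]
i=45 'a': node 16→7 ·f  → match P1@[44:45]
i=46 'b': node 7→20 ·f
i=47 'b': node 20→1 ·f
i=48 'a': node 1→2
i=49 'c': node 2→22 ·f  → match P6@[48:49]
i=50 'c': node 22→6 ·f
i=51 'a': node 6→7  → match P1@[50:51]
i=52 'a': node 7→13 ·f
i=53 'a': node 13→13 ·f
i=54 'c': node 13→14  → match P6@[53:54]
i=55 'a': node 14→15  → match P1@[54:55],P3@[52:55]
i=56 'c': node 15→16 ·f  → match P6@[55:56]
i=57 'c': node 16→6 ·f
i=58 'a': node 6→7  → match P1@[57:58]
i=59 'c': node 7→16  → match P6@[58:59]
i=60 'a': node 16→7 ·f  → match P1@[59:60]
i=61 'c': node 7→16  → match P6@[60:61]
i=62 'b': node 16→17
i=63 'b': node 17→18
i=64 'b': node 18→19  → match P4@[59:64]
i=65 'c': node 19→8 ·f

All matches (sorted): [[1,1],[3,5],[9,6],[10,1],[10,3],[13,5],[15,1],[16,6],[19,4],[22,6],[23,1],[23,3],[26,6],[27,1],[27,3],[28,6],[31,1],[33,6],[34,1],[34,3],[36,5],[37,1],[39,2],[39,6],[43,1],[44,6],[45,1],[49,6],[51,1],[54,6],[55,1],[55,3],[56,6],[58,1],[59,6],[60,1],[61,6],[64,4]]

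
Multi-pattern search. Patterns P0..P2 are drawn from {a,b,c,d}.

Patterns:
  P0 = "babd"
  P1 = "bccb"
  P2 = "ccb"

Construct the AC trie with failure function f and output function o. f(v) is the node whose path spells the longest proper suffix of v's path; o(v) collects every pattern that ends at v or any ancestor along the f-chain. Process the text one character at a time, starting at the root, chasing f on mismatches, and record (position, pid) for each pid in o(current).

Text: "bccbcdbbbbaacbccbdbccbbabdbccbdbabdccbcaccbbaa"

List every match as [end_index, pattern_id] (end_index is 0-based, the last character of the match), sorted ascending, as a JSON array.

Construct AC machine:
Trie (insert patterns):
  0='ε' goto b→1 c→8
  1='b' goto a→2 c→5
  2='ba' goto b→3
  3='bab' goto d→4
  4='babd' goto ·  ←P0
  5='bc' goto c→6
  6='bcc' goto b→7
  7='bccb' goto ·  ←P1
  8='c' goto c→9
  9='cc' goto b→10
  10='ccb' goto ·  ←P2

Failure links (BFS by depth):
  fail(1) 'b': from fail(0)=0 chase 'b': 0 ⇒ 0;  out=∅∪out(0)=∅
  fail(8) 'c': from fail(0)=0 chase 'c': 0 ⇒ 0;  out=∅∪out(0)=∅
  fail(2) 'ba': from fail(1)=0 chase 'a': 0 ⇒ 0;  out=∅∪out(0)=∅
  fail(5) 'bc': from fail(1)=0 chase 'c': 0 ⇒ 8;  out=∅∪out(8)=∅
  fail(9) 'cc': from fail(8)=0 chase 'c': 0 ⇒ 8;  out=∅∪out(8)=∅
  fail(3) 'bab': from fail(2)=0 chase 'b': 0 ⇒ 1;  out=∅∪out(1)=∅
  fail(6) 'bcc': from fail(5)=8 chase 'c': 8 ⇒ 9;  out=∅∪out(9)=∅
  fail(10) 'ccb': from fail(9)=8 chase 'b': 8→0 ⇒ 1;  out={2}∪out(1)={2}
  fail(4) 'babd': from fail(3)=1 chase 'd': 1→0 ⇒ 0;  out={0}∪out(0)={0}
  fail(7) 'bccb': from fail(6)=9 chase 'b': 9 ⇒ 10;  out={1}∪out(10)={1,2}

Text stream:
i=0 'b': node 0→1
i=1 'c': node 1→5
i=2 'c': node 5→6
i=3 'b': node 6→7  → match P1@[0:3],P2@[1:3]
i=4 'c': node 7→5 (fail-walked)
i=5 'd': node 5→0 (fail-walked)
i=6 'b': node 0→1
i=7 'b': node 1→1 (fail-walked)
i=8 'b': node 1→1 (fail-walked)
i=9 'b': node 1→1 (fail-walked)
i=10 'a': node 1→2
i=11 'a': node 2→0 (fail-walked)
i=12 'c': node 0→8
i=13 'b': node 8→1 (fail-walked)
i=14 'c': node 1→5
i=15 'c': node 5→6
i=16 'b': node 6→7  → match P1@[13:16],P2@[14:16]
i=17 'd': node 7→0 (fail-walked)
i=18 'b': node 0→1
i=19 'c': node 1→5
i=20 'c': node 5→6
i=21 'b': node 6→7  → match P1@[18:21],P2@[19:21]
i=22 'b': node 7→1 (fail-walked)
i=23 'a': node 1→2
i=24 'b': node 2→3
i=25 'd': node 3→4  → match P0@[22:25]
i=26 'b': node 4→1 (fail-walked)
i=27 'c': node 1→5
i=28 'c': node 5→6
i=29 'b': node 6→7  → match P1@[26:29],P2@[27:29]
i=30 'd': node 7→0 (fail-walked)
i=31 'b': node 0→1
i=32 'a': node 1→2
i=33 'b': node 2→3
i=34 'd': node 3→4  → match P0@[31:34]
i=35 'c': node 4→8 (fail-walked)
i=36 'c': node 8→9
i=37 'b': node 9→10  → match P2@[35:37]
i=38 'c': node 10→5 (fail-walked)
i=39 'a': node 5→0 (fail-walked)
i=40 'c': node 0→8
i=41 'c': node 8→9
i=42 'b': node 9→10  → match P2@[40:42]
i=43 'b': node 10→1 (fail-walked)
i=44 'a': node 1→2
i=45 'a': node 2→0 (fail-walked)

Result: [[3,1],[3,2],[16,1],[16,2],[21,1],[21,2],[25,0],[29,1],[29,2],[34,0],[37,2],[42,2]]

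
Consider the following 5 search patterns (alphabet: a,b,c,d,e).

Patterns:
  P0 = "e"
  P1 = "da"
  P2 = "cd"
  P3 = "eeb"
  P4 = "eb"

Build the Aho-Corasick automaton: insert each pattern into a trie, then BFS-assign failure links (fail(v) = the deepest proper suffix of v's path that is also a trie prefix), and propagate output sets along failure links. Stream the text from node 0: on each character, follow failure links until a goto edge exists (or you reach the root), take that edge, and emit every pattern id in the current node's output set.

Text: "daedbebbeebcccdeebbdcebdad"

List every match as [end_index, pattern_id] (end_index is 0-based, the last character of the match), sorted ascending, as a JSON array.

Construct AC machine:
Trie nodes:
  0='ε' goto c→4 d→2 e→1
  1='e' goto b→8 e→6  [P0 ends]
  2='d' goto a→3
  3='da' goto ·  [P1 ends]
  4='c' goto d→5
  5='cd' goto ·  [P2 ends]
  6='ee' goto b→7
  7='eeb' goto ·  [P3 ends]
  8='eb' goto ·  [P4 ends]

BFS fail/out derivation:
  fail(1) 'e': from fail(0)=0 chase 'e': 0 ⇒ 0;  out={0}∪out(0)={0}
  fail(2) 'd': from fail(0)=0 chase 'd': 0 ⇒ 0;  out=∅∪out(0)=∅
  fail(4) 'c': from fail(0)=0 chase 'c': 0 ⇒ 0;  out=∅∪out(0)=∅
  fail(3) 'da': from fail(2)=0 chase 'a': 0 ⇒ 0;  out={1}∪out(0)={1}
  fail(5) 'cd': from fail(4)=0 chase 'd': 0 ⇒ 2;  out={2}∪out(2)={2}
  fail(6) 'ee': from fail(1)=0 chase 'e': 0 ⇒ 1;  out=∅∪out(1)={0}
  fail(8) 'eb': from fail(1)=0 chase 'b': 0 ⇒ 0;  out={4}∪out(0)={4}
  fail(7) 'eeb': from fail(6)=1 chase 'b': 1 ⇒ 8;  out={3}∪out(8)={3,4}

Text stream:
i=0 'd': node 0→2
i=1 'a': node 2→3  ** P1@[0:1]
i=2 'e': node 3→1 (fail-walked)  ** P0@[2:2]
i=3 'd': node 1→2 (fail-walked)
i=4 'b': node 2→0 (fail-walked)
i=5 'e': node 0→1  ** P0@[5:5]
i=6 'b': node 1→8  ** P4@[5:6]
i=7 'b': node 8→0 (fail-walked)
i=8 'e': node 0→1  ** P0@[8:8]
i=9 'e': node 1→6  ** P0@[9:9]
i=10 'b': node 6→7  ** P3@[8:10],P4@[9:10]
i=11 'c': node 7→4 (fail-walked)
i=12 'c': node 4→4 (fail-walked)
i=13 'c': node 4→4 (fail-walked)
i=14 'd': node 4→5  ** P2@[13:14]
i=15 'e': node 5→1 (fail-walked)  ** P0@[15:15]
i=16 'e': node 1→6  ** P0@[16:16]
i=17 'b': node 6→7  ** P3@[15:17],P4@[16:17]
i=18 'b': node 7→0 (fail-walked)
i=19 'd': node 0→2
i=20 'c': node 2→4 (fail-walked)
i=21 'e': node 4→1 (fail-walked)  ** P0@[21:21]
i=22 'b': node 1→8  ** P4@[21:22]
i=23 'd': node 8→2 (fail-walked)
i=24 'a': node 2→3  ** P1@[23:24]
i=25 'd': node 3→2 (fail-walked)

Matches: [[1,1],[2,0],[5,0],[6,4],[8,0],[9,0],[10,3],[10,4],[14,2],[15,0],[16,0],[17,3],[17,4],[21,0],[22,4],[24,1]]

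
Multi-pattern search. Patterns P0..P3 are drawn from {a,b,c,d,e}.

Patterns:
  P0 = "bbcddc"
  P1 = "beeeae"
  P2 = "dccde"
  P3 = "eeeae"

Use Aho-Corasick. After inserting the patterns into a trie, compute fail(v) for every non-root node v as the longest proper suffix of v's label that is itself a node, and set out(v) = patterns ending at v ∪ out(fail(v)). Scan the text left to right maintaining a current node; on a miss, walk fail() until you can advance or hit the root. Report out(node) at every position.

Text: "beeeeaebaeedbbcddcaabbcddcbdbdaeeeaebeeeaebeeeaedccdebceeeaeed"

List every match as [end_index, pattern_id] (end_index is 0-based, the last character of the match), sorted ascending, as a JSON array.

Build automaton:
Trie nodes:
  n0 'ε': b→1 d→12 e→17
  n1 'b': b→2 e→7
  n2 'bb': c→3
  n3 'bbc': d→4
  n4 'bbcd': d→5
  n5 'bbcdd': c→6
  n6 'bbcddc': ·  [P0 ends]
  n7 'be': e→8
  n8 'bee': e→9
  n9 'beee': a→10
  n10 'beeea': e→11
  n11 'beeeae': ·  [P1 ends]
  n12 'd': c→13
  n13 'dc': c→14
  n14 'dcc': d→15
  n15 'dccd': e→16
  n16 'dccde': ·  [P2 ends]
  n17 'e': e→18
  n18 'ee': e→19
  n19 'eee': a→20
  n20 'eeea': e→21
  n21 'eeeae': ·  [P3 ends]

BFS fail/out derivation:
  n1('b'): parent n0 fail=0; on 'b' 0 → fail=0;  out ∅∪∅=∅
  n12('d'): parent n0 fail=0; on 'd' 0 → fail=0;  out ∅∪∅=∅
  n17('e'): parent n0 fail=0; on 'e' 0 → fail=0;  out ∅∪∅=∅
  n2('bb'): parent n1 fail=0; on 'b' 0 → fail=1;  out ∅∪∅=∅
  n7('be'): parent n1 fail=0; on 'e' 0 → fail=17;  out ∅∪∅=∅
  n13('dc'): parent n12 fail=0; on 'c' 0 → fail=0;  out ∅∪∅=∅
  n18('ee'): parent n17 fail=0; on 'e' 0 → fail=17;  out ∅∪∅=∅
  n3('bbc'): parent n2 fail=1; on 'c' 1→0 → fail=0;  out ∅∪∅=∅
  n8('bee'): parent n7 fail=17; on 'e' 17 → fail=18;  out ∅∪∅=∅
  n14('dcc'): parent n13 fail=0; on 'c' 0 → fail=0;  out ∅∪∅=∅
  n19('eee'): parent n18 fail=17; on 'e' 17 → fail=18;  out ∅∪∅=∅
  n4('bbcd'): parent n3 fail=0; on 'd' 0 → fail=12;  out ∅∪∅=∅
  n9('beee'): parent n8 fail=18; on 'e' 18 → fail=19;  out ∅∪∅=∅
  n15('dccd'): parent n14 fail=0; on 'd' 0 → fail=12;  out ∅∪∅=∅
  n20('eeea'): parent n19 fail=18; on 'a' 18→17→0 → fail=0;  out ∅∪∅=∅
  n5('bbcdd'): parent n4 fail=12; on 'd' 12→0 → fail=12;  out ∅∪∅=∅
  n10('beeea'): parent n9 fail=19; on 'a' 19 → fail=20;  out ∅∪∅=∅
  n16('dccde'): parent n15 fail=12; on 'e' 12→0 → fail=17;  out {2}∪∅={2}
  n21('eeeae'): parent n20 fail=0; on 'e' 0 → fail=17;  out {3}∪∅={3}
  n6('bbcddc'): parent n5 fail=12; on 'c' 12 → fail=13;  out {0}∪∅={0}
  n11('beeeae'): parent n10 fail=20; on 'e' 20 → fail=21;  out {1}∪{3}={1,3}

Text stream:
i=0 'b': node 0→1
i=1 'e': node 1→7
i=2 'e': node 7→8
i=3 'e': node 8→9
i=4 'e': node 9→19 (fail-walked)
i=5 'a': node 19→20
i=6 'e': node 20→21  → match P3@[2:6]
i=7 'b': node 21→1 (fail-walked)
i=8 'a': node 1→0 (fail-walked)
i=9 'e': node 0→17
i=10 'e': node 17→18
i=11 'd': node 18→12 (fail-walked)
i=12 'b': node 12→1 (fail-walked)
i=13 'b': node 1→2
i=14 'c': node 2→3
i=15 'd': node 3→4
i=16 'd': node 4→5
i=17 'c': node 5→6  → match P0@[12:17]
i=18 'a': node 6→0 (fail-walked)
i=19 'a': node 0→0
i=20 'b': node 0→1
i=21 'b': node 1→2
i=22 'c': node 2→3
i=23 'd': node 3→4
i=24 'd': node 4→5
i=25 'c': node 5→6  → match P0@[20:25]
i=26 'b': node 6→1 (fail-walked)
i=27 'd': node 1→12 (fail-walked)
i=28 'b': node 12→1 (fail-walked)
i=29 'd': node 1→12 (fail-walked)
i=30 'a': node 12→0 (fail-walked)
i=31 'e': node 0→17
i=32 'e': node 17→18
i=33 'e': node 18→19
i=34 'a': node 19→20
i=35 'e': node 20→21  → match P3@[31:35]
i=36 'b': node 21→1 (fail-walked)
i=37 'e': node 1→7
i=38 'e': node 7→8
i=39 'e': node 8→9
i=40 'a': node 9→10
i=41 'e': node 10→11  → match P1@[36:41],P3@[37:41]
i=42 'b': node 11→1 (fail-walked)
i=43 'e': node 1→7
i=44 'e': node 7→8
i=45 'e': node 8→9
i=46 'a': node 9→10
i=47 'e': node 10→11  → match P1@[42:47],P3@[43:47]
i=48 'd': node 11→12 (fail-walked)
i=49 'c': node 12→13
i=50 'c': node 13→14
i=51 'd': node 14→15
i=52 'e': node 15→16  → match P2@[48:52]
i=53 'b': node 16→1 (fail-walked)
i=54 'c': node 1→0 (fail-walked)
i=55 'e': node 0→17
i=56 'e': node 17→18
i=57 'e': node 18→19
i=58 'a': node 19→20
i=59 'e': node 20→21  → match P3@[55:59]
i=60 'e': node 21→18 (fail-walked)
i=61 'd': node 18→12 (fail-walked)

Result: [[6,3],[17,0],[25,0],[35,3],[41,1],[41,3],[47,1],[47,3],[52,2],[59,3]]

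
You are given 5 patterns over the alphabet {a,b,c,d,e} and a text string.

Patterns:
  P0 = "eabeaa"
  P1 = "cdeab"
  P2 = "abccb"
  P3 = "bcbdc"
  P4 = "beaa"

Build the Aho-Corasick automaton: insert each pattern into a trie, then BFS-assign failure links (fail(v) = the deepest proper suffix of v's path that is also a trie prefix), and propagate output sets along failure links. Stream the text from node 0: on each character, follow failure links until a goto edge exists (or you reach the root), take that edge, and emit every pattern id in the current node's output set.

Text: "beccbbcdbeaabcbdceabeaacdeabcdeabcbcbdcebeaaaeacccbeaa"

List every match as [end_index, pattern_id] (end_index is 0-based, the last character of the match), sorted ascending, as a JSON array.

Build:
Trie nodes:
  n0 'ε': a→12 b→17 c→7 e→1
  n1 'e': a→2
  n2 'ea': b→3
  n3 'eab': e→4
  n4 'eabe': a→5
  n5 'eabea': a→6
  n6 'eabeaa': ·  [P0 ends]
  n7 'c': d→8
  n8 'cd': e→9
  n9 'cde': a→10
  n10 'cdea': b→11
  n11 'cdeab': ·  [P1 ends]
  n12 'a': b→13
  n13 'ab': c→14
  n14 'abc': c→15
  n15 'abcc': b→16
  n16 'abccb': ·  [P2 ends]
  n17 'b': c→18 e→22
  n18 'bc': b→19
  n19 'bcb': d→20
  n20 'bcbd': c→21
  n21 'bcbdc': ·  [P3 ends]
  n22 'be': a→23
  n23 'bea': a→24
  n24 'beaa': ·  [P4 ends]

BFS fail/out derivation:
  n1('e'): parent n0 fail=0; on 'e' 0 → fail=0;  out ∅∪∅=∅
  n7('c'): parent n0 fail=0; on 'c' 0 → fail=0;  out ∅∪∅=∅
  n12('a'): parent n0 fail=0; on 'a' 0 → fail=0;  out ∅∪∅=∅
  n17('b'): parent n0 fail=0; on 'b' 0 → fail=0;  out ∅∪∅=∅
  n2('ea'): parent n1 fail=0; on 'a' 0 → fail=12;  out ∅∪∅=∅
  n8('cd'): parent n7 fail=0; on 'd' 0 → fail=0;  out ∅∪∅=∅
  n13('ab'): parent n12 fail=0; on 'b' 0 → fail=17;  out ∅∪∅=∅
  n18('bc'): parent n17 fail=0; on 'c' 0 → fail=7;  out ∅∪∅=∅
  n22('be'): parent n17 fail=0; on 'e' 0 → fail=1;  out ∅∪∅=∅
  n3('eab'): parent n2 fail=12; on 'b' 12 → fail=13;  out ∅∪∅=∅
  n9('cde'): parent n8 fail=0; on 'e' 0 → fail=1;  out ∅∪∅=∅
  n14('abc'): parent n13 fail=17; on 'c' 17 → fail=18;  out ∅∪∅=∅
  n19('bcb'): parent n18 fail=7; on 'b' 7→0 → fail=17;  out ∅∪∅=∅
  n23('bea'): parent n22 fail=1; on 'a' 1 → fail=2;  out ∅∪∅=∅
  n4('eabe'): parent n3 fail=13; on 'e' 13→17 → fail=22;  out ∅∪∅=∅
  n10('cdea'): parent n9 fail=1; on 'a' 1 → fail=2;  out ∅∪∅=∅
  n15('abcc'): parent n14 fail=18; on 'c' 18→7→0 → fail=7;  out ∅∪∅=∅
  n20('bcbd'): parent n19 fail=17; on 'd' 17→0 → fail=0;  out ∅∪∅=∅
  n24('beaa'): parent n23 fail=2; on 'a' 2→12→0 → fail=12;  out {4}∪∅={4}
  n5('eabea'): parent n4 fail=22; on 'a' 22 → fail=23;  out ∅∪∅=∅
  n11('cdeab'): parent n10 fail=2; on 'b' 2 → fail=3;  out {1}∪∅={1}
  n16('abccb'): parent n15 fail=7; on 'b' 7→0 → fail=17;  out {2}∪∅={2}
  n21('bcbdc'): parent n20 fail=0; on 'c' 0 → fail=7;  out {3}∪∅={3}
  n6('eabeaa'): parent n5 fail=23; on 'a' 23 → fail=24;  out {0}∪{4}={0,4}

Text stream:
pos 0 'b': at 17
pos 1 'e': at 22
pos 2 'c': at 7 (fail-walked)
pos 3 'c': at 7 (fail-walked)
pos 4 'b': at 17 (fail-walked)
pos 5 'b': at 17 (fail-walked)
pos 6 'c': at 18
pos 7 'd': at 8 (fail-walked)
pos 8 'b': at 17 (fail-walked)
pos 9 'e': at 22
pos 10 'a': at 23
pos 11 'a': at 24  emit P4@[8:11]
pos 12 'b': at 13 (fail-walked)
pos 13 'c': at 14
pos 14 'b': at 19 (fail-walked)
pos 15 'd': at 20
pos 16 'c': at 21  emit P3@[12:16]
pos 17 'e': at 1 (fail-walked)
pos 18 'a': at 2
pos 19 'b': at 3
pos 20 'e': at 4
pos 21 'a': at 5
pos 22 'a': at 6  emit P0@[17:22],P4@[19:22]
pos 23 'c': at 7 (fail-walked)
pos 24 'd': at 8
pos 25 'e': at 9
pos 26 'a': at 10
pos 27 'b': at 11  emit P1@[23:27]
pos 28 'c': at 14 (fail-walked)
pos 29 'd': at 8 (fail-walked)
pos 30 'e': at 9
pos 31 'a': at 10
pos 32 'b': at 11  emit P1@[28:32]
pos 33 'c': at 14 (fail-walked)
pos 34 'b': at 19 (fail-walked)
pos 35 'c': at 18 (fail-walked)
pos 36 'b': at 19
pos 37 'd': at 20
pos 38 'c': at 21  emit P3@[34:38]
pos 39 'e': at 1 (fail-walked)
pos 40 'b': at 17 (fail-walked)
pos 41 'e': at 22
pos 42 'a': at 23
pos 43 'a': at 24  emit P4@[40:43]
pos 44 'a': at 12 (fail-walked)
pos 45 'e': at 1 (fail-walked)
pos 46 'a': at 2
pos 47 'c': at 7 (fail-walked)
pos 48 'c': at 7 (fail-walked)
pos 49 'c': at 7 (fail-walked)
pos 50 'b': at 17 (fail-walked)
pos 51 'e': at 22
pos 52 'a': at 23
pos 53 'a': at 24  emit P4@[50:53]

Result: [[11,4],[16,3],[22,0],[22,4],[27,1],[32,1],[38,3],[43,4],[53,4]]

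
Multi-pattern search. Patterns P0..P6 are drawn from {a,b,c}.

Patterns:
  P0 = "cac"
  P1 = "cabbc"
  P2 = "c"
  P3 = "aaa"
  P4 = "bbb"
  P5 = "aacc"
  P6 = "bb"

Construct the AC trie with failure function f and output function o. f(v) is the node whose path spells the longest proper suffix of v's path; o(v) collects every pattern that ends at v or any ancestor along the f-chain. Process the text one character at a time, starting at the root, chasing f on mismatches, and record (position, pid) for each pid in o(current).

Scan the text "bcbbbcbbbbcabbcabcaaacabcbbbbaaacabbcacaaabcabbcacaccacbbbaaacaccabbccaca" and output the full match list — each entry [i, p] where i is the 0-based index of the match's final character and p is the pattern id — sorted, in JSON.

Construct AC machine:
Trie nodes:
  0='ε' goto a→7 b→10 c→1
  1='c' goto a→2  [P2 ends]
  2='ca' goto b→4 c→3
  3='cac' goto ·  [P0 ends]
  4='cab' goto b→5
  5='cabb' goto c→6
  6='cabbc' goto ·  [P1 ends]
  7='a' goto a→8
  8='aa' goto a→9 c→13
  9='aaa' goto ·  [P3 ends]
  10='b' goto b→11
  11='bb' goto b→12  [P6 ends]
  12='bbb' goto ·  [P4 ends]
  13='aac' goto c→14
  14='aacc' goto ·  [P5 ends]

BFS fail/out derivation:
  fail(1) 'c': from fail(0)=0 chase 'c': 0 ⇒ 0;  out={2}∪out(0)={2}
  fail(7) 'a': from fail(0)=0 chase 'a': 0 ⇒ 0;  out=∅∪out(0)=∅
  fail(10) 'b': from fail(0)=0 chase 'b': 0 ⇒ 0;  out=∅∪out(0)=∅
  fail(2) 'ca': from fail(1)=0 chase 'a': 0 ⇒ 7;  out=∅∪out(7)=∅
  fail(8) 'aa': from fail(7)=0 chase 'a': 0 ⇒ 7;  out=∅∪out(7)=∅
  fail(11) 'bb': from fail(10)=0 chase 'b': 0 ⇒ 10;  out={6}∪out(10)={6}
  fail(3) 'cac': from fail(2)=7 chase 'c': 7→0 ⇒ 1;  out={0}∪out(1)={0,2}
  fail(4) 'cab': from fail(2)=7 chase 'b': 7→0 ⇒ 10;  out=∅∪out(10)=∅
  fail(9) 'aaa': from fail(8)=7 chase 'a': 7 ⇒ 8;  out={3}∪out(8)={3}
  fail(12) 'bbb': from fail(11)=10 chase 'b': 10 ⇒ 11;  out={4}∪out(11)={4,6}
  fail(13) 'aac': from fail(8)=7 chase 'c': 7→0 ⇒ 1;  out=∅∪out(1)={2}
  fail(5) 'cabb': from fail(4)=10 chase 'b': 10 ⇒ 11;  out=∅∪out(11)={6}
  fail(14) 'aacc': from fail(13)=1 chase 'c': 1→0 ⇒ 1;  out={5}∪out(1)={2,5}
  fail(6) 'cabbc': from fail(5)=11 chase 'c': 11→10→0 ⇒ 1;  out={1}∪out(1)={1,2}

Scan:
pos 0 'b': at 10
pos 1 'c': at 1 (via fail)  emit P2@[1:1]
pos 2 'b': at 10 (via fail)
pos 3 'b': at 11  emit P6@[2:3]
pos 4 'b': at 12  emit P4@[2:4],P6@[3:4]
pos 5 'c': at 1 (via fail)  emit P2@[5:5]
pos 6 'b': at 10 (via fail)
pos 7 'b': at 11  emit P6@[6:7]
pos 8 'b': at 12  emit P4@[6:8],P6@[7:8]
pos 9 'b': at 12 (via fail)  emit P4@[7:9],P6@[8:9]
pos 10 'c': at 1 (via fail)  emit P2@[10:10]
pos 11 'a': at 2
pos 12 'b': at 4
pos 13 'b': at 5  emit P6@[12:13]
pos 14 'c': at 6  emit P1@[10:14],P2@[14:14]
pos 15 'a': at 2 (via fail)
pos 16 'b': at 4
pos 17 'c': at 1 (via fail)  emit P2@[17:17]
pos 18 'a': at 2
pos 19 'a': at 8 (via fail)
pos 20 'a': at 9  emit P3@[18:20]
pos 21 'c': at 13 (via fail)  emit P2@[21:21]
pos 22 'a': at 2 (via fail)
pos 23 'b': at 4
pos 24 'c': at 1 (via fail)  emit P2@[24:24]
pos 25 'b': at 10 (via fail)
pos 26 'b': at 11  emit P6@[25:26]
pos 27 'b': at 12  emit P4@[25:27],P6@[26:27]
pos 28 'b': at 12 (via fail)  emit P4@[26:28],P6@[27:28]
pos 29 'a': at 7 (via fail)
pos 30 'a': at 8
pos 31 'a': at 9  emit P3@[29:31]
pos 32 'c': at 13 (via fail)  emit P2@[32:32]
pos 33 'a': at 2 (via fail)
pos 34 'b': at 4
pos 35 'b': at 5  emit P6@[34:35]
pos 36 'c': at 6  emit P1@[32:36],P2@[36:36]
pos 37 'a': at 2 (via fail)
pos 38 'c': at 3  emit P0@[36:38],P2@[38:38]
pos 39 'a': at 2 (via fail)
pos 40 'a': at 8 (via fail)
pos 41 'a': at 9  emit P3@[39:41]
pos 42 'b': at 10 (via fail)
pos 43 'c': at 1 (via fail)  emit P2@[43:43]
pos 44 'a': at 2
pos 45 'b': at 4
pos 46 'b': at 5  emit P6@[45:46]
pos 47 'c': at 6  emit P1@[43:47],P2@[47:47]
pos 48 'a': at 2 (via fail)
pos 49 'c': at 3  emit P0@[47:49],P2@[49:49]
pos 50 'a': at 2 (via fail)
pos 51 'c': at 3  emit P0@[49:51],P2@[51:51]
pos 52 'c': at 1 (via fail)  emit P2@[52:52]
pos 53 'a': at 2
pos 54 'c': at 3  emit P0@[52:54],P2@[54:54]
pos 55 'b': at 10 (via fail)
pos 56 'b': at 11  emit P6@[55:56]
pos 57 'b': at 12  emit P4@[55:57],P6@[56:57]
pos 58 'a': at 7 (via fail)
pos 59 'a': at 8
pos 60 'a': at 9  emit P3@[58:60]
pos 61 'c': at 13 (via fail)  emit P2@[61:61]
pos 62 'a': at 2 (via fail)
pos 63 'c': at 3  emit P0@[61:63],P2@[63:63]
pos 64 'c': at 1 (via fail)  emit P2@[64:64]
pos 65 'a': at 2
pos 66 'b': at 4
pos 67 'b': at 5  emit P6@[66:67]
pos 68 'c': at 6  emit P1@[64:68],P2@[68:68]
pos 69 'c': at 1 (via fail)  emit P2@[69:69]
pos 70 'a': at 2
pos 71 'c': at 3  emit P0@[69:71],P2@[71:71]
pos 72 'a': at 2 (via fail)

All matches (sorted): [[1,2],[3,6],[4,4],[4,6],[5,2],[7,6],[8,4],[8,6],[9,4],[9,6],[10,2],[13,6],[14,1],[14,2],[17,2],[20,3],[21,2],[24,2],[26,6],[27,4],[27,6],[28,4],[28,6],[31,3],[32,2],[35,6],[36,1],[36,2],[38,0],[38,2],[41,3],[43,2],[46,6],[47,1],[47,2],[49,0],[49,2],[51,0],[51,2],[52,2],[54,0],[54,2],[56,6],[57,4],[57,6],[60,3],[61,2],[63,0],[63,2],[64,2],[67,6],[68,1],[68,2],[69,2],[71,0],[71,2]]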